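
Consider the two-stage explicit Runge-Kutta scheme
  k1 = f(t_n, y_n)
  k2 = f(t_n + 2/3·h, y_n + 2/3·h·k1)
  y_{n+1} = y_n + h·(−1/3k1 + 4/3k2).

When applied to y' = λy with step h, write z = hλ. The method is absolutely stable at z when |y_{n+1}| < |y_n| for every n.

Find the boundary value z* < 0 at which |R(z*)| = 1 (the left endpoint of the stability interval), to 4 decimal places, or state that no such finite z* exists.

z* = -1.1250.

Test eqn y'=λy, z=hλ:
  k1=λy_n ⇒ h·k1=z·y_n;  k2=λ(1+2/3z)y_n ⇒ h·k2=z(1+2/3z)y_n
  y_{n+1}/y_n = 1 − 1/3z + 4/3z(1+2/3z) = 1 + z + 8/9z²
  so R(z) = 1 + z + 8/9z².

Find x<0 with |R(x)|<1.
x=-1.71: |R|=1.8892
R=1: x+8/9x²=0 ⇒ x=−9/8=-1.1250; min R=1−1/(4·8/9)=0.7188>−1
Confirm numerically:
  x=-0.906: |R|=0.82363 <1
  x=-0.820: |R|=0.77769 <1
  x=-0.710: |R|=0.73809 <1
  x=-0.644: |R|=0.72465 <1
  x=-1.526: |R|=1.54393 >1
  x=-1.431: |R|=1.38923 >1
  x=-1.223: |R|=1.10654 >1
Interval (-1.1250, 0).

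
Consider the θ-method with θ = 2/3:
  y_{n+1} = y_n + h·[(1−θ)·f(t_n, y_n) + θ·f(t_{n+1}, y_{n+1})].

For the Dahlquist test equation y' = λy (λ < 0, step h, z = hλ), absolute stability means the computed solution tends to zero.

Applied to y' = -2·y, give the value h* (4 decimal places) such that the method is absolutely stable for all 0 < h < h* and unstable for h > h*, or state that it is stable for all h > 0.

unbounded; (−∞, 0). Any h>0 works for λ=-2.

With y'=λy (z=hλ):
  y_{n+1} = y_n + z·[1/3·y_n + 2/3·y_{n+1}] ⇒ (1 − 2/3z)y_{n+1} = (1 + 1/3z)y_n
  R(z) = (1 + 1/3z)/(1 − 2/3z).

Solve |R(x)|<1 on ℝ⁻.
x=-0.64: |R|=0.5514
x=-2: |R|=0.1429
x=-10: |R|=0.3043
x=-100: |R|=0.4778
θ=2/3≥1/2 ⇒ |1+1/3x|<|1−2/3x| ∀x<0 ⇒ unbounded interval.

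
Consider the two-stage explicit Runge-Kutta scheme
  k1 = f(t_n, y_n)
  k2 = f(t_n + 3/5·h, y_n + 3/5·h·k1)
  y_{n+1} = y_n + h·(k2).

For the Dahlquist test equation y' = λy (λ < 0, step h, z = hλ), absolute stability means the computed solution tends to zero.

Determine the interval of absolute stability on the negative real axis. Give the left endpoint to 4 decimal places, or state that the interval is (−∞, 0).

With y'=λy (z=hλ):
  k1=λy_n ⇒ h·k1=z·y_n;  k2=λ(1+3/5z)y_n ⇒ h·k2=z(1+3/5z)y_n
  y_{n+1}/y_n = 1 + z(1+3/5z) = 1 + z + 3/5z²
  ⇒ R(z) = 1 + z + 3/5z².

Need |R(x)|<1, x<0.
x=-1.66: |R|=0.9934
R=1: x+3/5x²=0 ⇒ x=−5/3=-1.6667; min R=1−1/(4·3/5)=0.5833>−1
Confirm numerically:
  x=-1.432: |R|=0.79837 <1
  x=-1.363: |R|=0.75166 <1
  x=-1.279: |R|=0.70250 <1
  x=-1.156: |R|=0.64580 <1
  x=-2.080: |R|=1.51584 >1
  x=-2.015: |R|=1.42114 >1
  x=-2.008: |R|=1.41124 >1
Interval (-1.6667, 0).

(-1.6667, 0).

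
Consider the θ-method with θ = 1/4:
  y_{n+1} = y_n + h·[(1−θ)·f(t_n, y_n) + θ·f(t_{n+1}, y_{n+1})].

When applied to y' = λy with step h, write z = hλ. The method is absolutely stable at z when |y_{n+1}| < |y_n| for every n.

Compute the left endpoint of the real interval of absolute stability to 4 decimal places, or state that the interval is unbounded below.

Set f=λy, z=hλ:
  y_{n+1} = y_n + z·[3/4·y_n + 1/4·y_{n+1}] ⇒ (1 − 1/4z)y_{n+1} = (1 + 3/4z)y_n
  R(z) = (1 + 3/4z)/(1 − 1/4z).

Boundary: |R(x)|=1, x<0.
x=-0.5: |R|=0.5556
R=−1: 1+3/4x = −1+1/4x ⇒ -1/2x=2 ⇒ x=2/(-1/2)=-4.0000
Confirm numerically:
  x=-3.177: |R|=0.77066 <1
  x=-2.979: |R|=0.70741 <1
  x=-2.792: |R|=0.64429 <1
  x=-4.460: |R|=1.10875 >1
  x=-4.191: |R|=1.04664 >1
  x=-4.103: |R|=1.02542 >1
Interval (-4.0000, 0).

left endpoint -4.0000.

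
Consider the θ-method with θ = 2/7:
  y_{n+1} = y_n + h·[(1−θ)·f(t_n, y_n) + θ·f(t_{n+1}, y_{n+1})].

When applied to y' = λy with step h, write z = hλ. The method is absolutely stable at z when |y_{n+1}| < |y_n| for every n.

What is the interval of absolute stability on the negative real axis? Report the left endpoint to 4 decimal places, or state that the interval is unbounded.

With y'=λy (z=hλ):
  y_{n+1} = y_n + z·[5/7·y_n + 2/7·y_{n+1}] ⇒ (1 − 2/7z)y_{n+1} = (1 + 5/7z)y_n
  so R(z) = (1 + 5/7z)/(1 − 2/7z).

Find x<0 with |R(x)|<1.
x=-1.01: |R|=0.2162
R=−1: 1+5/7x = −1+2/7x ⇒ -3/7x=2 ⇒ x=2/(-3/7)=-4.6667
Confirm numerically:
  x=-3.484: |R|=0.74599 <1
  x=-3.338: |R|=0.70854 <1
  x=-2.657: |R|=0.51039 <1
  x=-2.379: |R|=0.41631 <1
  x=-5.108: |R|=1.07691 >1
  x=-4.845: |R|=1.03206 >1
Interval (-4.6667, 0).

z∈(-4.6667,0).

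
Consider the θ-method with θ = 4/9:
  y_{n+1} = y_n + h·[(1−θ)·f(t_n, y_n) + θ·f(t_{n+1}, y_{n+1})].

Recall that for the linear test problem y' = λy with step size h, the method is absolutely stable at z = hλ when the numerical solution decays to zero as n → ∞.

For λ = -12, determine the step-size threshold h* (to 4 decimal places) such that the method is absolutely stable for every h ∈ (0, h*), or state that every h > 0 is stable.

On y'=λy, z=hλ:
  y_{n+1} = y_n + z·[5/9·y_n + 4/9·y_{n+1}] ⇒ (1 − 4/9z)y_{n+1} = (1 + 5/9z)y_n
  so R(z) = (1 + 5/9z)/(1 − 4/9z).

Boundary: |R(x)|=1, x<0.
x=-0.5: |R|=0.5909
R=−1: 1+5/9x = −1+4/9x ⇒ -1/9x=2 ⇒ x=2/(-1/9)=-18.0000
Confirm numerically:
  x=-15.147: |R|=0.95900 <1
  x=-14.290: |R|=0.94392 <1
  x=-12.985: |R|=0.91771 <1
  x=-18.580: |R|=1.00696 >1
  x=-18.302: |R|=1.00367 >1
  x=-18.267: |R|=1.00325 >1
Stable set (-18.0000, 0).

(-18.0000,0); λ=-12 ⇒ h* = (18)/12 = 1.5000.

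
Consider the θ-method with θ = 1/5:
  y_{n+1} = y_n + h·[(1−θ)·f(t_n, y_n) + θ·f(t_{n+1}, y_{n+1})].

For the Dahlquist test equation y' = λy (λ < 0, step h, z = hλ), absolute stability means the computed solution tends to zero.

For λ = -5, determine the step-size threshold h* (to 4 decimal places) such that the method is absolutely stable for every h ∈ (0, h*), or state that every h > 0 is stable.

(-3.3333,0); λ=-5 ⇒ h* = (10/3)/5 = 0.6667.

Test eqn y'=λy, z=hλ:
  y_{n+1} = y_n + z·[4/5·y_n + 1/5·y_{n+1}] ⇒ (1 − 1/5z)y_{n+1} = (1 + 4/5z)y_n
  Hence R(z) = (1 + 4/5z)/(1 − 1/5z).

Find x<0 with |R(x)|<1.
x=-1.38: |R|=0.0815
R=−1: 1+4/5x = −1+1/5x ⇒ -3/5x=2 ⇒ x=2/(-3/5)=-3.3333
Confirm numerically:
  x=-1.766: |R|=0.30505 <1
  x=-1.720: |R|=0.27976 <1
  x=-1.697: |R|=0.26699 <1
  x=-1.501: |R|=0.15444 <1
  x=-3.922: |R|=1.19794 >1
  x=-3.869: |R|=1.18119 >1
  x=-3.509: |R|=1.06193 >1
Stable set (-3.3333, 0).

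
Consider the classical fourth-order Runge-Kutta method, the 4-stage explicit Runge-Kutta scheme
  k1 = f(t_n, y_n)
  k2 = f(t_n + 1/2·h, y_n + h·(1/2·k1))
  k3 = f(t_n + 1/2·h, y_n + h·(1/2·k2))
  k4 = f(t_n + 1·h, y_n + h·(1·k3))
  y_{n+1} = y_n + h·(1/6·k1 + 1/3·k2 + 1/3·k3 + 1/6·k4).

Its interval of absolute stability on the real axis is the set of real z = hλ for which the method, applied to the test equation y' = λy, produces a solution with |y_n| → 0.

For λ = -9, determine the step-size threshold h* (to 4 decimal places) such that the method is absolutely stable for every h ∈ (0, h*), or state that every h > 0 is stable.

With y'=λy (z=hλ):
  order 4, 4-stage ⇒ R(z)=1+z+z^2/2+z^3/6+z^4/24
  (e.g. R(-0.8)=0.45173, |R|=0.45173)

Boundary: |R(x)|=1, x<0.
x=-0.8: |R|=0.4517
|R(-2.41)|=0.5667 |R(-2.29)|=0.4764 |R(-2.06)|=0.3552
Bisect:
  x_lo=-3.6453 |R|=3.2831  x_hi=-0.1470 |R|=0.8633
  mid=-1.89616 |R|=0.30393 →hi
  mid=-2.77076 |R|=0.97830 →hi
  mid=-3.20805 |R|=1.84829 →lo
  mid=-2.98940 |R|=1.35395 →lo
  mid=-2.88008 |R|=1.15257 →lo
  mid=-2.82542 |R|=1.06220 →lo
  mid=-2.79809 |R|=1.01946 →lo
  ...
  [-2.78549,-2.78528] ⇒ x*=-2.7853
So |R|<1 on (-2.7853, 0).

(-2.7853,0); λ=-9 ⇒ h* = 0.3095.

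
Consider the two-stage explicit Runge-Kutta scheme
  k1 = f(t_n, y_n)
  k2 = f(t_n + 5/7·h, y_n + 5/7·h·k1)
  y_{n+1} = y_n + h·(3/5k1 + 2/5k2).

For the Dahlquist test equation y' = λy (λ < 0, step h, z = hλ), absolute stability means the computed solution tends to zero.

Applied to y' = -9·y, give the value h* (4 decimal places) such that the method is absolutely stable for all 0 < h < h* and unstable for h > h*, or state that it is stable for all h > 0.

On y'=λy, z=hλ:
  k1=λy_n ⇒ h·k1=z·y_n;  k2=λ(1+5/7z)y_n ⇒ h·k2=z(1+5/7z)y_n
  y_{n+1}/y_n = 1 + 3/5z + 2/5z(1+5/7z) = 1 + z + 2/7z²
  Hence R(z) = 1 + z + 2/7z².

Solve |R(x)|<1 on ℝ⁻.
x=-1.4: |R|=0.1600
R=1: x+2/7x²=0 ⇒ x=−7/2=-3.5000; min R=1−1/(4·2/7)=0.1250>−1
Confirm numerically:
  x=-3.476: |R|=0.97616 <1
  x=-2.999: |R|=0.57071 <1
  x=-1.602: |R|=0.13126 <1
  x=-3.743: |R|=1.25987 >1
  x=-3.679: |R|=1.18815 >1
So |R|<1 on (-3.5000, 0).

(-3.5000,0); λ=-9 ⇒ h* = (7/2)/9 = 0.3889.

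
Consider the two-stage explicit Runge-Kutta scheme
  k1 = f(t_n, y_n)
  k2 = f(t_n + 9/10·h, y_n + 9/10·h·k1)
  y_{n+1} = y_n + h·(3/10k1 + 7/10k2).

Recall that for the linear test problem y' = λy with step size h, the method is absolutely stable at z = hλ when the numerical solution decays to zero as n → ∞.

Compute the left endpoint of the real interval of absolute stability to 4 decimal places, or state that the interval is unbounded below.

left endpoint -1.5873.

On y'=λy, z=hλ:
  k1=λy_n ⇒ h·k1=z·y_n;  k2=λ(1+9/10z)y_n ⇒ h·k2=z(1+9/10z)y_n
  y_{n+1}/y_n = 1 + 3/10z + 7/10z(1+9/10z) = 1 + z + 63/100z²
  Hence R(z) = 1 + z + 63/100z².

Boundary: |R(x)|=1, x<0.
x=-0.69: |R|=0.6099
R=1: x+63/100x²=0 ⇒ x=−100/63=-1.5873; min R=1−1/(4·63/100)=0.6032>−1
Confirm numerically:
  x=-1.354: |R|=0.80099 <1
  x=-1.231: |R|=0.72368 <1
  x=-1.065: |R|=0.64956 <1
  x=-1.054: |R|=0.64588 <1
  x=-2.049: |R|=1.59599 >1
  x=-1.619: |R|=1.03233 >1
Stable set (-1.5873, 0).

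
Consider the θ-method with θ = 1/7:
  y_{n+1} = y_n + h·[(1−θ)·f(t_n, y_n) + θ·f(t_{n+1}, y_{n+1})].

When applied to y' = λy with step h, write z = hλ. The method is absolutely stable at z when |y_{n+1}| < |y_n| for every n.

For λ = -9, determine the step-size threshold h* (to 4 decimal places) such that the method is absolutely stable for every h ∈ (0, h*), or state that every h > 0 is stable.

Test eqn y'=λy, z=hλ:
  y_{n+1} = y_n + z·[6/7·y_n + 1/7·y_{n+1}] ⇒ (1 − 1/7z)y_{n+1} = (1 + 6/7z)y_n
  ⇒ R(z) = (1 + 6/7z)/(1 − 1/7z).

Find x<0 with |R(x)|<1.
x=-0.88: |R|=0.2183
R=−1: 1+6/7x = −1+1/7x ⇒ -5/7x=2 ⇒ x=2/(-5/7)=-2.8000
Confirm numerically:
  x=-2.690: |R|=0.94324 <1
  x=-2.095: |R|=0.61242 <1
  x=-1.972: |R|=0.53856 <1
  x=-1.330: |R|=0.11765 <1
  x=-3.164: |R|=1.17906 >1
  x=-3.153: |R|=1.17384 >1
  x=-3.103: |R|=1.14996 >1
Interval (-2.8000, 0).

(-2.8000,0); λ=-9 ⇒ h* = (14/5)/9 = 0.3111.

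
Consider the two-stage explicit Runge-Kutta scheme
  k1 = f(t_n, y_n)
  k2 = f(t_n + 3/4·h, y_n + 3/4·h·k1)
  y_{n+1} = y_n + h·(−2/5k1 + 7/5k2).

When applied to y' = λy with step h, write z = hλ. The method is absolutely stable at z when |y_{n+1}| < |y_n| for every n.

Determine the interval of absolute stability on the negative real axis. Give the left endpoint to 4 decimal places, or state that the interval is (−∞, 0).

z∈(-0.9524,0).

Set f=λy, z=hλ:
  k1=λy_n ⇒ h·k1=z·y_n;  k2=λ(1+3/4z)y_n ⇒ h·k2=z(1+3/4z)y_n
  y_{n+1}/y_n = 1 − 2/5z + 7/5z(1+3/4z) = 1 + z + 21/20z²
  R(z) = 1 + z + 21/20z².

Boundary: |R(x)|=1, x<0.
x=-0.52: |R|=0.7639
R=1: x+21/20x²=0 ⇒ x=−20/21=-0.9524; min R=1−1/(4·21/20)=0.7619>−1
Confirm numerically:
  x=-0.613: |R|=0.78156 <1
  x=-0.450: |R|=0.76262 <1
  x=-0.416: |R|=0.76571 <1
  x=-1.526: |R|=1.91911 >1
  x=-1.512: |R|=1.88845 >1
  x=-1.217: |R|=1.33814 >1
So |R|<1 on (-0.9524, 0).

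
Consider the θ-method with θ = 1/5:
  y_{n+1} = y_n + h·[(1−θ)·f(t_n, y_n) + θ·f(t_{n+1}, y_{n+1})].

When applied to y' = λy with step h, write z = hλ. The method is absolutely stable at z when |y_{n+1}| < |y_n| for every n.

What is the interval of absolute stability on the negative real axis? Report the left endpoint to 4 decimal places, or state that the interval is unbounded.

Test eqn y'=λy, z=hλ:
  y_{n+1} = y_n + z·[4/5·y_n + 1/5·y_{n+1}] ⇒ (1 − 1/5z)y_{n+1} = (1 + 4/5z)y_n
  Hence R(z) = (1 + 4/5z)/(1 − 1/5z).

Find x<0 with |R(x)|<1.
x=-1.73: |R|=0.2853
R=−1: 1+4/5x = −1+1/5x ⇒ -3/5x=2 ⇒ x=2/(-3/5)=-3.3333
Confirm numerically:
  x=-2.910: |R|=0.83944 <1
  x=-2.879: |R|=0.82701 <1
  x=-2.524: |R|=0.67730 <1
  x=-3.659: |R|=1.11283 >1
  x=-3.613: |R|=1.09741 >1
  x=-3.454: |R|=1.04282 >1
Stable set (-3.3333, 0).

(-3.3333, 0).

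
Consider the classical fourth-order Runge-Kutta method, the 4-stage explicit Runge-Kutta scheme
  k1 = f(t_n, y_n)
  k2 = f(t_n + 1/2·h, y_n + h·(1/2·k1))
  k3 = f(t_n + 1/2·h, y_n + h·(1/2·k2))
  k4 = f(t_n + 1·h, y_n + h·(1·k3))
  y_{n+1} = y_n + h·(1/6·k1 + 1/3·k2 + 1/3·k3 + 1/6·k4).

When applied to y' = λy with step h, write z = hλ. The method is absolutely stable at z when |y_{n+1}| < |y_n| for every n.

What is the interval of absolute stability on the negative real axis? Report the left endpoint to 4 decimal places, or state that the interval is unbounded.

On y'=λy, z=hλ:
  order 4, 4-stage ⇒ R(z)=1+z+z^2/2+z^3/6+z^4/24
  (e.g. R(-1.48)=0.27481, |R|=0.27481)

Need |R(x)|<1, x<0.
x=-1.48: |R|=0.2748
|R(-2.91)|=1.2049 |R(-2.25)|=0.4507 |R(-0.82)|=0.4431
Bisect:
  x_lo=-3.3386 |R|=2.2089  x_hi=-0.2067 |R|=0.8133
  mid=-1.77263 |R|=0.28154 →hi
  mid=-2.55559 |R|=0.70543 →hi
  mid=-2.94707 |R|=1.27260 →lo
  mid=-2.75133 |R|=0.94999 →hi
  mid=-2.84920 |R|=1.10071 →lo
  mid=-2.80027 |R|=1.02281 →lo
  mid=-2.77580 |R|=0.98578 →hi
  mid=-2.78803 |R|=1.00414 →lo
  ...
  [-2.78536,-2.78517] ⇒ x*=-2.7853
So |R|<1 on (-2.7853, 0).

(-2.7853, 0).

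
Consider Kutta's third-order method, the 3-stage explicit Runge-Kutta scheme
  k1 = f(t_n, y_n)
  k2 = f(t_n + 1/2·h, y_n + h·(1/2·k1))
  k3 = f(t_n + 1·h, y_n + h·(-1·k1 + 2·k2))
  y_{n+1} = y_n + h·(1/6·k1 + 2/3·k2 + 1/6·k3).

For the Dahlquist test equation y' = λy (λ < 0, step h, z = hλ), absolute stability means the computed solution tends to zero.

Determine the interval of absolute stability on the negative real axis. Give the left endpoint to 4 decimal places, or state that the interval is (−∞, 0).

(-2.5127, 0).

Set f=λy, z=hλ:
  order 3, 3-stage ⇒ R(z)=1+z+z^2/2+z^3/6
  (e.g. R(-1.2)=0.23200, |R|=0.23200)

Boundary: |R(x)|=1, x<0.
x=-1.2: |R|=0.2320
|R(-2.52)|=1.0120 |R(-2.5)|=0.9792 |R(-0.51)|=0.5979
Bisect:
  x_lo=-2.9682 |R|=1.9215  x_hi=-0.3222 |R|=0.7241
  mid=-1.64520 |R|=0.03403 →hi
  mid=-2.30670 |R|=0.69187 →hi
  mid=-2.63745 |R|=1.21712 →lo
  mid=-2.47207 |R|=0.93437 →hi
  mid=-2.55476 |R|=1.07043 →lo
  mid=-2.51342 |R|=1.00110 →lo
  mid=-2.49275 |R|=0.96742 →hi
  mid=-2.50308 |R|=0.98418 →hi
  ...
  [-2.51277,-2.51261] ⇒ x*=-2.5127
So |R|<1 on (-2.5127, 0).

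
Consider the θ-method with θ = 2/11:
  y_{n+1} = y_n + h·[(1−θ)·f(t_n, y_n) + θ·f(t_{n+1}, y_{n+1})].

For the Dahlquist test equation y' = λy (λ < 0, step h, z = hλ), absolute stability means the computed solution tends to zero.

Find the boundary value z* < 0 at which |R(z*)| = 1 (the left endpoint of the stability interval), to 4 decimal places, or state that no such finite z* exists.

z* = -3.1429.

With y'=λy (z=hλ):
  y_{n+1} = y_n + z·[9/11·y_n + 2/11·y_{n+1}] ⇒ (1 − 2/11z)y_{n+1} = (1 + 9/11z)y_n
  Hence R(z) = (1 + 9/11z)/(1 − 2/11z).

Boundary: |R(x)|=1, x<0.
x=-1.44: |R|=0.1412
R=−1: 1+9/11x = −1+2/11x ⇒ -7/11x=2 ⇒ x=2/(-7/11)=-3.1429
Confirm numerically:
  x=-1.317: |R|=0.06256 <1
  x=-1.312: |R|=0.05931 <1
  x=-1.287: |R|=0.04295 <1
  x=-3.598: |R|=1.17509 >1
  x=-3.507: |R|=1.14150 >1
  x=-3.243: |R|=1.04009 >1
So |R|<1 on (-3.1429, 0).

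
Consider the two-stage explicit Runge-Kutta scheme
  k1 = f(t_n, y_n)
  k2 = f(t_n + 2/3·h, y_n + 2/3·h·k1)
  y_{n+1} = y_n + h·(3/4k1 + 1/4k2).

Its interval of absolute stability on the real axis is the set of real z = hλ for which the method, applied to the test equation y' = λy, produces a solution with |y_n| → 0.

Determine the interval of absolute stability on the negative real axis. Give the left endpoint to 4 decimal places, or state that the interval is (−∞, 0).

(-6.0000, 0).

Set f=λy, z=hλ:
  k1=λy_n ⇒ h·k1=z·y_n;  k2=λ(1+2/3z)y_n ⇒ h·k2=z(1+2/3z)y_n
  y_{n+1}/y_n = 1 + 3/4z + 1/4z(1+2/3z) = 1 + z + 1/6z²
  so R(z) = 1 + z + 1/6z².

Need |R(x)|<1, x<0.
x=-1.43: |R|=0.0892
R=1: x+1/6x²=0 ⇒ x=−6=-6.0000; min R=1−1/(4·1/6)=-0.5000>−1
Confirm numerically:
  x=-5.268: |R|=0.35730 <1
  x=-3.773: |R|=0.40041 <1
  x=-2.914: |R|=0.49877 <1
  x=-6.314: |R|=1.33043 >1
  x=-6.215: |R|=1.22270 >1
So |R|<1 on (-6.0000, 0).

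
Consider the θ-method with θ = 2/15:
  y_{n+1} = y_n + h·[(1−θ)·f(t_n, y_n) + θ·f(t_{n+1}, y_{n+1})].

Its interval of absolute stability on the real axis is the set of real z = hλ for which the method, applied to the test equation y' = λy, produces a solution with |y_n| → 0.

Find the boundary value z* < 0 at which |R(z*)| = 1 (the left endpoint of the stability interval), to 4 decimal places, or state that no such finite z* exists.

On y'=λy, z=hλ:
  y_{n+1} = y_n + z·[13/15·y_n + 2/15·y_{n+1}] ⇒ (1 − 2/15z)y_{n+1} = (1 + 13/15z)y_n
  R(z) = (1 + 13/15z)/(1 − 2/15z).

Boundary: |R(x)|=1, x<0.
x=-1.37: |R|=0.1584
R=−1: 1+13/15x = −1+2/15x ⇒ -11/15x=2 ⇒ x=2/(-11/15)=-2.7273
Confirm numerically:
  x=-2.210: |R|=0.70700 <1
  x=-1.773: |R|=0.43400 <1
  x=-1.591: |R|=0.31256 <1
  x=-1.438: |R|=0.20665 <1
  x=-2.913: |R|=1.09810 >1
  x=-2.833: |R|=1.05628 >1
  x=-2.811: |R|=1.04466 >1
Stable set (-2.7273, 0).

left endpoint -2.7273.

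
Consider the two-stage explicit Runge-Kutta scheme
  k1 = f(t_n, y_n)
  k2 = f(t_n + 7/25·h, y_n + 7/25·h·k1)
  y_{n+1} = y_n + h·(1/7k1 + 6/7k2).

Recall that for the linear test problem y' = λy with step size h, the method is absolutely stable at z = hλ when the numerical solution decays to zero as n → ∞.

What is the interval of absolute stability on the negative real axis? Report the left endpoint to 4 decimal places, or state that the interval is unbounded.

(-4.1667, 0).

Test eqn y'=λy, z=hλ:
  k1=λy_n ⇒ h·k1=z·y_n;  k2=λ(1+7/25z)y_n ⇒ h·k2=z(1+7/25z)y_n
  y_{n+1}/y_n = 1 + 1/7z + 6/7z(1+7/25z) = 1 + z + 6/25z²
  R(z) = 1 + z + 6/25z².

Boundary: |R(x)|=1, x<0.
x=-1.66: |R|=0.0013
R=1: x+6/25x²=0 ⇒ x=−25/6=-4.1667; min R=1−1/(4·6/25)=-0.0417>−1
Confirm numerically:
  x=-3.968: |R|=0.81081 <1
  x=-3.015: |R|=0.16665 <1
  x=-1.828: |R|=0.02602 <1
  x=-4.548: |R|=1.41623 >1
  x=-4.329: |R|=1.16866 >1
Interval (-4.1667, 0).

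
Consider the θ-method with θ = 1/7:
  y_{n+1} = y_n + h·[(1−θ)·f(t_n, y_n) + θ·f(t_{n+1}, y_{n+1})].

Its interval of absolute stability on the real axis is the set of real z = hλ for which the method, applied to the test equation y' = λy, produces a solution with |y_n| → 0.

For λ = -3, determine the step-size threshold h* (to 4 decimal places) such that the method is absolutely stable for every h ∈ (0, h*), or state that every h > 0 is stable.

(-2.8000,0); λ=-3 ⇒ h* = (14/5)/3 = 0.9333.

Test eqn y'=λy, z=hλ:
  y_{n+1} = y_n + z·[6/7·y_n + 1/7·y_{n+1}] ⇒ (1 − 1/7z)y_{n+1} = (1 + 6/7z)y_n
  Hence R(z) = (1 + 6/7z)/(1 − 1/7z).

Find x<0 with |R(x)|<1.
x=-0.46: |R|=0.5684
R=−1: 1+6/7x = −1+1/7x ⇒ -5/7x=2 ⇒ x=2/(-5/7)=-2.8000
Confirm numerically:
  x=-2.724: |R|=0.96092 <1
  x=-2.716: |R|=0.95677 <1
  x=-1.923: |R|=0.50857 <1
  x=-1.891: |R|=0.48881 <1
  x=-3.235: |R|=1.21251 >1
  x=-3.198: |R|=1.19514 >1
  x=-3.000: |R|=1.10000 >1
Stable set (-2.8000, 0).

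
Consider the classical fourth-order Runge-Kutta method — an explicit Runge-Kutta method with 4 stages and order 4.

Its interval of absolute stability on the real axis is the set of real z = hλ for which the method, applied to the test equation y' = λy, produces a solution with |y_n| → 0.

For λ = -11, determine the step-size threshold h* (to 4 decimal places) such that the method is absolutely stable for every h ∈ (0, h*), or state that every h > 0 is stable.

(-2.7853,0); λ=-11 ⇒ h* = 0.2532.

Test eqn y'=λy, z=hλ:
  order 4, 4-stage ⇒ R(z)=1+z+z^2/2+z^3/6+z^4/24
  (e.g. R(-0.95)=0.39229, |R|=0.39229)

Find x<0 with |R(x)|<1.
x=-0.95: |R|=0.3923
|R(-1.47)|=0.2756 |R(-1.36)|=0.2881
Bisect:
  x_lo=-3.4438 |R|=2.5395  x_hi=-0.0699 |R|=0.9325
  mid=-1.75684 |R|=0.27959 →hi
  mid=-2.60031 |R|=0.75508 →hi
  mid=-3.02204 |R|=1.41969 →lo
  mid=-2.81117 |R|=1.03972 →lo
  mid=-2.70574 |R|=0.88653 →hi
  mid=-2.75846 |R|=0.96028 →hi
  mid=-2.78481 |R|=0.99928 →hi
  ...
  [-2.78543,-2.78523] ⇒ x*=-2.7853
Interval (-2.7853, 0).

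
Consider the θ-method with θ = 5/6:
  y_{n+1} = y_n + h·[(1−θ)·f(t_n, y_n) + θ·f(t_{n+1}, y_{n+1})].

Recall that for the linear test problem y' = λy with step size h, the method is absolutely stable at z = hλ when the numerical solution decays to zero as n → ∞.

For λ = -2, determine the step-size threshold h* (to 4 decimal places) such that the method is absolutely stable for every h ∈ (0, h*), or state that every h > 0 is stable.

On y'=λy, z=hλ:
  y_{n+1} = y_n + z·[1/6·y_n + 5/6·y_{n+1}] ⇒ (1 − 5/6z)y_{n+1} = (1 + 1/6z)y_n
  ⇒ R(z) = (1 + 1/6z)/(1 − 5/6z).

Need |R(x)|<1, x<0.
x=-1.09: |R|=0.4288
x=-2: |R|=0.2500
x=-10: |R|=0.0714
x=-100: |R|=0.1858
θ=5/6≥1/2 ⇒ |1+1/6x|<|1−5/6x| ∀x<0 ⇒ interval (−∞,0).

interval (−∞, 0). Any h>0 works for λ=-2.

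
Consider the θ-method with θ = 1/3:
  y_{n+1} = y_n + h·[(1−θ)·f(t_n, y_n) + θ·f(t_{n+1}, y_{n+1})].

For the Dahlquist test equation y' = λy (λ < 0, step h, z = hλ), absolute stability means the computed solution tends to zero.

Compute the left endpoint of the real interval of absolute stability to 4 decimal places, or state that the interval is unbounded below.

Test eqn y'=λy, z=hλ:
  y_{n+1} = y_n + z·[2/3·y_n + 1/3·y_{n+1}] ⇒ (1 − 1/3z)y_{n+1} = (1 + 2/3z)y_n
  Hence R(z) = (1 + 2/3z)/(1 − 1/3z).

Find x<0 with |R(x)|<1.
x=-1.46: |R|=0.0179
R=−1: 1+2/3x = −1+1/3x ⇒ -1/3x=2 ⇒ x=2/(-1/3)=-6.0000
Confirm numerically:
  x=-5.417: |R|=0.93074 <1
  x=-3.576: |R|=0.63139 <1
  x=-2.463: |R|=0.35255 <1
  x=-6.574: |R|=1.05995 >1
  x=-6.458: |R|=1.04842 >1
  x=-6.135: |R|=1.01478 >1
Interval (-6.0000, 0).

left endpoint -6.0000.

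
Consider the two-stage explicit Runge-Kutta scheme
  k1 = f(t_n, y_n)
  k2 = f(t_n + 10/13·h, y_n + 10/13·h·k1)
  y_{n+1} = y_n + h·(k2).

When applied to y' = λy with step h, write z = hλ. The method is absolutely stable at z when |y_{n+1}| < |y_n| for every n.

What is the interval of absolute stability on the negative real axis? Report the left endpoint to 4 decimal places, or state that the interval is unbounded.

Set f=λy, z=hλ:
  k1=λy_n ⇒ h·k1=z·y_n;  k2=λ(1+10/13z)y_n ⇒ h·k2=z(1+10/13z)y_n
  y_{n+1}/y_n = 1 + z(1+10/13z) = 1 + z + 10/13z²
  so R(z) = 1 + z + 10/13z².

Need |R(x)|<1, x<0.
x=-1.12: |R|=0.8449
R=1: x+10/13x²=0 ⇒ x=−13/10=-1.3000; min R=1−1/(4·10/13)=0.6750>−1
Confirm numerically:
  x=-1.151: |R|=0.86808 <1
  x=-1.042: |R|=0.79320 <1
  x=-0.762: |R|=0.68465 <1
  x=-0.710: |R|=0.67777 <1
  x=-1.524: |R|=1.26260 >1
  x=-1.345: |R|=1.04656 >1
Stable set (-1.3000, 0).

z∈(-1.3000,0).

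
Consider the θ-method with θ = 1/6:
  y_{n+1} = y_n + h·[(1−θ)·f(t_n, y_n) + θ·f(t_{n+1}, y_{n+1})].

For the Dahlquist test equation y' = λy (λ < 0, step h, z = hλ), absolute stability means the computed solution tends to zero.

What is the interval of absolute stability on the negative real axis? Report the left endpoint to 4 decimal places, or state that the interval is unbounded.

Test eqn y'=λy, z=hλ:
  y_{n+1} = y_n + z·[5/6·y_n + 1/6·y_{n+1}] ⇒ (1 − 1/6z)y_{n+1} = (1 + 5/6z)y_n
  R(z) = (1 + 5/6z)/(1 − 1/6z).

Solve |R(x)|<1 on ℝ⁻.
x=-1.05: |R|=0.1064
R=−1: 1+5/6x = −1+1/6x ⇒ -2/3x=2 ⇒ x=2/(-2/3)=-3.0000
Confirm numerically:
  x=-2.961: |R|=0.98259 <1
  x=-1.621: |R|=0.27621 <1
  x=-1.286: |R|=0.05902 <1
  x=-3.421: |R|=1.17875 >1
  x=-3.222: |R|=1.09629 >1
Interval (-3.0000, 0).

z∈(-3.0000,0).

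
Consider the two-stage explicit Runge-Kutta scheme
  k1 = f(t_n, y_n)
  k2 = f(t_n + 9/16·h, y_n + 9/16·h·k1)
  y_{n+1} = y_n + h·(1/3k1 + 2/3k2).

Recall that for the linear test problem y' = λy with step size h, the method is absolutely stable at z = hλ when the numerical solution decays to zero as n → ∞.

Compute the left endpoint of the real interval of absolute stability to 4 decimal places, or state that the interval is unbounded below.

Test eqn y'=λy, z=hλ:
  k1=λy_n ⇒ h·k1=z·y_n;  k2=λ(1+9/16z)y_n ⇒ h·k2=z(1+9/16z)y_n
  y_{n+1}/y_n = 1 + 1/3z + 2/3z(1+9/16z) = 1 + z + 3/8z²
  ⇒ R(z) = 1 + z + 3/8z².

Find x<0 with |R(x)|<1.
x=-0.64: |R|=0.5136
R=1: x+3/8x²=0 ⇒ x=−8/3=-2.6667; min R=1−1/(4·3/8)=0.3333>−1
Confirm numerically:
  x=-2.126: |R|=0.56895 <1
  x=-1.985: |R|=0.49258 <1
  x=-1.344: |R|=0.33338 <1
  x=-1.138: |R|=0.34764 <1
  x=-3.203: |R|=1.64420 >1
  x=-2.952: |R|=1.31586 >1
  x=-2.804: |R|=1.14441 >1
Stable set (-2.6667, 0).

left endpoint -2.6667.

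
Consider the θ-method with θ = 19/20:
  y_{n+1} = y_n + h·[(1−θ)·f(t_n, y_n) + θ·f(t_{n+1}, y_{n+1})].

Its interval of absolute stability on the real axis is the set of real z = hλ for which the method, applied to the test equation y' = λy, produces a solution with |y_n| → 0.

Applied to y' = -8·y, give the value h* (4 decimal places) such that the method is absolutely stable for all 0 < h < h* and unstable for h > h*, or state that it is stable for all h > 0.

(−∞, 0) — no finite endpoint. Any h>0 works for λ=-8.

With y'=λy (z=hλ):
  y_{n+1} = y_n + z·[1/20·y_n + 19/20·y_{n+1}] ⇒ (1 − 19/20z)y_{n+1} = (1 + 1/20z)y_n
  ⇒ R(z) = (1 + 1/20z)/(1 − 19/20z).

Need |R(x)|<1, x<0.
x=-1.17: |R|=0.4459
x=-2: |R|=0.3103
x=-10: |R|=0.0476
x=-100: |R|=0.0417
θ=19/20≥1/2 ⇒ |1+1/20x|<|1−19/20x| ∀x<0 ⇒ interval (−∞,0).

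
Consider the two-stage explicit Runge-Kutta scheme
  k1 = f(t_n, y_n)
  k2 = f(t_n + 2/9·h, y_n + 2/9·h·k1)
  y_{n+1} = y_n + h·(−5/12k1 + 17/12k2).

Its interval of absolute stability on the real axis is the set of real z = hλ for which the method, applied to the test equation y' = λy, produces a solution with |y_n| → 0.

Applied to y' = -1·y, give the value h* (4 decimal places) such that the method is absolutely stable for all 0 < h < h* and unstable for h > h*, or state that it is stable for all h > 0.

(-3.1765,0); λ=-1 ⇒ h* = (54/17)/1 = 3.1765.

Test eqn y'=λy, z=hλ:
  k1=λy_n ⇒ h·k1=z·y_n;  k2=λ(1+2/9z)y_n ⇒ h·k2=z(1+2/9z)y_n
  y_{n+1}/y_n = 1 − 5/12z + 17/12z(1+2/9z) = 1 + z + 17/54z²
  ⇒ R(z) = 1 + z + 17/54z².

Find x<0 with |R(x)|<1.
x=-1.44: |R|=0.2128
R=1: x+17/54x²=0 ⇒ x=−54/17=-3.1765; min R=1−1/(4·17/54)=0.2059>−1
Confirm numerically:
  x=-3.016: |R|=0.84764 <1
  x=-2.923: |R|=0.76676 <1
  x=-1.574: |R|=0.20595 <1
  x=-3.611: |R|=1.49397 >1
  x=-3.584: |R|=1.45981 >1
  x=-3.333: |R|=1.16424 >1
Interval (-3.1765, 0).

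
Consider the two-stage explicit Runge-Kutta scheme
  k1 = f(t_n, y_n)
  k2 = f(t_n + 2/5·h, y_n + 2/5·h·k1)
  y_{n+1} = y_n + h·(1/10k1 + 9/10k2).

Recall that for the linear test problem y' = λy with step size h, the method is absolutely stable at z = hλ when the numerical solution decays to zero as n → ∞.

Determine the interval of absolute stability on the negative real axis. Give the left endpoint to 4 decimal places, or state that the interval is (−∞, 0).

Set f=λy, z=hλ:
  k1=λy_n ⇒ h·k1=z·y_n;  k2=λ(1+2/5z)y_n ⇒ h·k2=z(1+2/5z)y_n
  y_{n+1}/y_n = 1 + 1/10z + 9/10z(1+2/5z) = 1 + z + 9/25z²
  Hence R(z) = 1 + z + 9/25z².

Boundary: |R(x)|=1, x<0.
x=-1.64: |R|=0.3283
R=1: x+9/25x²=0 ⇒ x=−25/9=-2.7778; min R=1−1/(4·9/25)=0.3056>−1
Confirm numerically:
  x=-2.431: |R|=0.69651 <1
  x=-2.397: |R|=0.67142 <1
  x=-1.775: |R|=0.35922 <1
  x=-1.665: |R|=0.33300 <1
  x=-3.345: |R|=1.68305 >1
  x=-2.868: |R|=1.09315 >1
Stable set (-2.7778, 0).

(-2.7778, 0).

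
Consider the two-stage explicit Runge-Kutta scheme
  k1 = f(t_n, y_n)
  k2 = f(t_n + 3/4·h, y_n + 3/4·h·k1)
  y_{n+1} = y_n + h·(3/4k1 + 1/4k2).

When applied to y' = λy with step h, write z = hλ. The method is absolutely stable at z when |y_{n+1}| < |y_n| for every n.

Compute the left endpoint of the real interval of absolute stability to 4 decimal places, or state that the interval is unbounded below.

On y'=λy, z=hλ:
  k1=λy_n ⇒ h·k1=z·y_n;  k2=λ(1+3/4z)y_n ⇒ h·k2=z(1+3/4z)y_n
  y_{n+1}/y_n = 1 + 3/4z + 1/4z(1+3/4z) = 1 + z + 3/16z²
  R(z) = 1 + z + 3/16z².

Need |R(x)|<1, x<0.
x=-0.77: |R|=0.3412
R=1: x+3/16x²=0 ⇒ x=−16/3=-5.3333; min R=1−1/(4·3/16)=-0.3333>−1
Confirm numerically:
  x=-3.391: |R|=0.23496 <1
  x=-2.756: |R|=0.33184 <1
  x=-2.469: |R|=0.32601 <1
  x=-5.503: |R|=1.17506 >1
  x=-5.439: |R|=1.10776 >1
Stable set (-5.3333, 0).

left endpoint -5.3333.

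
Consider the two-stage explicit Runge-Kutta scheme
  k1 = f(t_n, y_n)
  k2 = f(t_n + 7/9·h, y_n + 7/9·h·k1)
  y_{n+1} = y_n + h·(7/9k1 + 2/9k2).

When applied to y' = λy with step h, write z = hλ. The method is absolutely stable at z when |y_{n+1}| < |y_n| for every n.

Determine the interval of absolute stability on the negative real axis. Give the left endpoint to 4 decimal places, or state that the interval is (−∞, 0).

On y'=λy, z=hλ:
  k1=λy_n ⇒ h·k1=z·y_n;  k2=λ(1+7/9z)y_n ⇒ h·k2=z(1+7/9z)y_n
  y_{n+1}/y_n = 1 + 7/9z + 2/9z(1+7/9z) = 1 + z + 14/81z²
  ⇒ R(z) = 1 + z + 14/81z².

Solve |R(x)|<1 on ℝ⁻.
x=-1.35: |R|=0.0350
R=1: x+14/81x²=0 ⇒ x=−81/14=-5.7857; min R=1−1/(4·14/81)=-0.4464>−1
Confirm numerically:
  x=-5.702: |R|=0.91750 <1
  x=-5.679: |R|=0.89525 <1
  x=-3.451: |R|=0.39259 <1
  x=-3.332: |R|=0.41310 <1
  x=-6.263: |R|=1.51666 >1
  x=-6.141: |R|=1.37710 >1
So |R|<1 on (-5.7857, 0).

z∈(-5.7857,0).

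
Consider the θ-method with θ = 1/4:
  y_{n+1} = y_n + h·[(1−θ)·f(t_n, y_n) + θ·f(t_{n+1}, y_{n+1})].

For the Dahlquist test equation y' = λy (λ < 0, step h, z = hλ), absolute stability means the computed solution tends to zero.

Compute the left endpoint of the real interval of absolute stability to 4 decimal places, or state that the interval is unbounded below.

z* = -4.0000.

Test eqn y'=λy, z=hλ:
  y_{n+1} = y_n + z·[3/4·y_n + 1/4·y_{n+1}] ⇒ (1 − 1/4z)y_{n+1} = (1 + 3/4z)y_n
  R(z) = (1 + 3/4z)/(1 − 1/4z).

Find x<0 with |R(x)|<1.
x=-0.45: |R|=0.5955
R=−1: 1+3/4x = −1+1/4x ⇒ -1/2x=2 ⇒ x=2/(-1/2)=-4.0000
Confirm numerically:
  x=-3.654: |R|=0.90959 <1
  x=-3.377: |R|=0.83110 <1
  x=-2.916: |R|=0.68652 <1
  x=-2.047: |R|=0.35406 <1
  x=-4.558: |R|=1.13040 >1
  x=-4.365: |R|=1.08727 >1
  x=-4.308: |R|=1.07415 >1
Stable set (-4.0000, 0).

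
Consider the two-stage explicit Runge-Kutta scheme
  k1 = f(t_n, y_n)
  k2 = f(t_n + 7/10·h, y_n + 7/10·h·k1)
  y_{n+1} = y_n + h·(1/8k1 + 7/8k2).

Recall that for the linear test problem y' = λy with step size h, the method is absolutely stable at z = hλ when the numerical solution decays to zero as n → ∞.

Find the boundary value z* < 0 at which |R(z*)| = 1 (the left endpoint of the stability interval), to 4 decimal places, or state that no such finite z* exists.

With y'=λy (z=hλ):
  k1=λy_n ⇒ h·k1=z·y_n;  k2=λ(1+7/10z)y_n ⇒ h·k2=z(1+7/10z)y_n
  y_{n+1}/y_n = 1 + 1/8z + 7/8z(1+7/10z) = 1 + z + 49/80z²
  Hence R(z) = 1 + z + 49/80z².

Find x<0 with |R(x)|<1.
x=-0.57: |R|=0.6290
R=1: x+49/80x²=0 ⇒ x=−80/49=-1.6327; min R=1−1/(4·49/80)=0.5918>−1
Confirm numerically:
  x=-1.446: |R|=0.83469 <1
  x=-1.202: |R|=0.68294 <1
  x=-1.161: |R|=0.66460 <1
  x=-0.852: |R|=0.59262 <1
  x=-2.042: |R|=1.51198 >1
  x=-1.699: |R|=1.06904 >1
  x=-1.683: |R|=1.05190 >1
Stable set (-1.6327, 0).

left endpoint -1.6327.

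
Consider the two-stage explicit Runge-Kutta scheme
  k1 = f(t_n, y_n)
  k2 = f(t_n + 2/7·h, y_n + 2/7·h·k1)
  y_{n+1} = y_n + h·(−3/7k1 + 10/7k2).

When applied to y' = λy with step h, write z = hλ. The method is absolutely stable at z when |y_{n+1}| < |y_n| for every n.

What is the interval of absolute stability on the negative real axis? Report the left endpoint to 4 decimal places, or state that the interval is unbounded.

Set f=λy, z=hλ:
  k1=λy_n ⇒ h·k1=z·y_n;  k2=λ(1+2/7z)y_n ⇒ h·k2=z(1+2/7z)y_n
  y_{n+1}/y_n = 1 − 3/7z + 10/7z(1+2/7z) = 1 + z + 20/49z²
  so R(z) = 1 + z + 20/49z².

Solve |R(x)|<1 on ℝ⁻.
x=-1.11: |R|=0.3929
R=1: x+20/49x²=0 ⇒ x=−49/20=-2.4500; min R=1−1/(4·20/49)=0.3875>−1
Confirm numerically:
  x=-1.955: |R|=0.60501 <1
  x=-1.940: |R|=0.59616 <1
  x=-1.247: |R|=0.38770 <1
  x=-1.226: |R|=0.38750 <1
  x=-2.703: |R|=1.27913 >1
  x=-2.501: |R|=1.05206 >1
Interval (-2.4500, 0).

(-2.4500, 0).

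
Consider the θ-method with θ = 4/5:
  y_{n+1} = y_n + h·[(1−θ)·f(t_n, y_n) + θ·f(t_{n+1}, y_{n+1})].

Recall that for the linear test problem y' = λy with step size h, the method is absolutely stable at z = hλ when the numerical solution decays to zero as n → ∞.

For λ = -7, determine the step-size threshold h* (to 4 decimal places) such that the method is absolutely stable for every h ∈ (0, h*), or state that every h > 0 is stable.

With y'=λy (z=hλ):
  y_{n+1} = y_n + z·[1/5·y_n + 4/5·y_{n+1}] ⇒ (1 − 4/5z)y_{n+1} = (1 + 1/5z)y_n
  ⇒ R(z) = (1 + 1/5z)/(1 − 4/5z).

Solve |R(x)|<1 on ℝ⁻.
x=-0.56: |R|=0.6133
x=-2: |R|=0.2308
x=-10: |R|=0.1111
x=-100: |R|=0.2346
θ=4/5≥1/2 ⇒ |1+1/5x|<|1−4/5x| ∀x<0 ⇒ unbounded interval.

interval (−∞, 0). Any h>0 works for λ=-7.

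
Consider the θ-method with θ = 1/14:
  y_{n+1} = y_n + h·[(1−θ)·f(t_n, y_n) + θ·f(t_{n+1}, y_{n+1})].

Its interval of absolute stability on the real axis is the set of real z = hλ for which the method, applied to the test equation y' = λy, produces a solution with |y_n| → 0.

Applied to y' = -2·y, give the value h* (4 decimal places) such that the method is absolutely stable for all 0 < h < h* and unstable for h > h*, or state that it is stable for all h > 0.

(-2.3333,0); λ=-2 ⇒ h* = (7/3)/2 = 1.1667.

With y'=λy (z=hλ):
  y_{n+1} = y_n + z·[13/14·y_n + 1/14·y_{n+1}] ⇒ (1 − 1/14z)y_{n+1} = (1 + 13/14z)y_n
  R(z) = (1 + 13/14z)/(1 − 1/14z).

Solve |R(x)|<1 on ℝ⁻.
x=-0.7: |R|=0.3333
R=−1: 1+13/14x = −1+1/14x ⇒ -6/7x=2 ⇒ x=2/(-6/7)=-2.3333
Confirm numerically:
  x=-1.784: |R|=0.58236 <1
  x=-1.649: |R|=0.47524 <1
  x=-1.164: |R|=0.07465 <1
  x=-1.132: |R|=0.04732 <1
  x=-2.782: |R|=1.32082 >1
  x=-2.567: |R|=1.16925 >1
Interval (-2.3333, 0).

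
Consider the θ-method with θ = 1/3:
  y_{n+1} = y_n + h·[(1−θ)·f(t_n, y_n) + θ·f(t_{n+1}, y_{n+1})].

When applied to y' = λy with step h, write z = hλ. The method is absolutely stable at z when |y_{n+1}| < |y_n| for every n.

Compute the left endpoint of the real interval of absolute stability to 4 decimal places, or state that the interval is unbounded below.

z* = -6.0000.

On y'=λy, z=hλ:
  y_{n+1} = y_n + z·[2/3·y_n + 1/3·y_{n+1}] ⇒ (1 − 1/3z)y_{n+1} = (1 + 2/3z)y_n
  ⇒ R(z) = (1 + 2/3z)/(1 − 1/3z).

Boundary: |R(x)|=1, x<0.
x=-1.26: |R|=0.1127
R=−1: 1+2/3x = −1+1/3x ⇒ -1/3x=2 ⇒ x=2/(-1/3)=-6.0000
Confirm numerically:
  x=-5.522: |R|=0.94391 <1
  x=-4.058: |R|=0.72485 <1
  x=-2.497: |R|=0.36274 <1
  x=-6.274: |R|=1.02954 >1
  x=-6.179: |R|=1.01950 >1
Stable set (-6.0000, 0).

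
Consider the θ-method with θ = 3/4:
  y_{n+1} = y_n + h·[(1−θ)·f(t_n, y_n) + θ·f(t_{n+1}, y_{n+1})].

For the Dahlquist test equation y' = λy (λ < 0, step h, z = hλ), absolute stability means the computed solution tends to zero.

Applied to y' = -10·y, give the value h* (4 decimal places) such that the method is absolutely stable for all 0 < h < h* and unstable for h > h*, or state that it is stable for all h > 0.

(−∞, 0) — no finite endpoint. Any h>0 works for λ=-10.

With y'=λy (z=hλ):
  y_{n+1} = y_n + z·[1/4·y_n + 3/4·y_{n+1}] ⇒ (1 − 3/4z)y_{n+1} = (1 + 1/4z)y_n
  ⇒ R(z) = (1 + 1/4z)/(1 − 3/4z).

Boundary: |R(x)|=1, x<0.
x=-1.38: |R|=0.3219
x=-2: |R|=0.2000
x=-10: |R|=0.1765
x=-100: |R|=0.3158
θ=3/4≥1/2 ⇒ |1+1/4x|<|1−3/4x| ∀x<0 ⇒ unbounded interval.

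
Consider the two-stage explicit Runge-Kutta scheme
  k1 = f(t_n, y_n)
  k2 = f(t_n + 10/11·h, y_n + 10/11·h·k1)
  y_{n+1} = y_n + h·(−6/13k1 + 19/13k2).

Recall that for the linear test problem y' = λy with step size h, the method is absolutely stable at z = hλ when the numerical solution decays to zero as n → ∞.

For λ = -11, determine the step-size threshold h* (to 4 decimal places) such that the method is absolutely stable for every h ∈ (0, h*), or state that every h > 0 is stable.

(-0.7526,0); λ=-11 ⇒ h* = (143/190)/11 = 0.0684.

With y'=λy (z=hλ):
  k1=λy_n ⇒ h·k1=z·y_n;  k2=λ(1+10/11z)y_n ⇒ h·k2=z(1+10/11z)y_n
  y_{n+1}/y_n = 1 − 6/13z + 19/13z(1+10/11z) = 1 + z + 190/143z²
  Hence R(z) = 1 + z + 190/143z².

Find x<0 with |R(x)|<1.
x=-1.55: |R|=2.6421
R=1: x+190/143x²=0 ⇒ x=−143/190=-0.7526; min R=1−1/(4·190/143)=0.8118>−1
Confirm numerically:
  x=-0.665: |R|=0.92257 <1
  x=-0.475: |R|=0.82478 <1
  x=-0.465: |R|=0.82229 <1
  x=-0.376: |R|=0.81184 <1
  x=-0.942: |R|=1.23702 >1
  x=-0.934: |R|=1.22507 >1
  x=-0.903: |R|=1.18041 >1
Stable set (-0.7526, 0).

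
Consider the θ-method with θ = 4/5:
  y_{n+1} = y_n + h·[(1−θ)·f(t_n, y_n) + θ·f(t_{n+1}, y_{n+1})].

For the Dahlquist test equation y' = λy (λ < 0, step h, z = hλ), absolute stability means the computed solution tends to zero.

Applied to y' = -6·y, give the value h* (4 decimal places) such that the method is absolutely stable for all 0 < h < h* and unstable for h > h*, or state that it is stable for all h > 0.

interval (−∞, 0). Any h>0 works for λ=-6.

With y'=λy (z=hλ):
  y_{n+1} = y_n + z·[1/5·y_n + 4/5·y_{n+1}] ⇒ (1 − 4/5z)y_{n+1} = (1 + 1/5z)y_n
  R(z) = (1 + 1/5z)/(1 − 4/5z).

Find x<0 with |R(x)|<1.
x=-0.88: |R|=0.4836
x=-2: |R|=0.2308
x=-10: |R|=0.1111
x=-100: |R|=0.2346
θ=4/5≥1/2 ⇒ |1+1/5x|<|1−4/5x| ∀x<0 ⇒ stable on all of ℝ⁻.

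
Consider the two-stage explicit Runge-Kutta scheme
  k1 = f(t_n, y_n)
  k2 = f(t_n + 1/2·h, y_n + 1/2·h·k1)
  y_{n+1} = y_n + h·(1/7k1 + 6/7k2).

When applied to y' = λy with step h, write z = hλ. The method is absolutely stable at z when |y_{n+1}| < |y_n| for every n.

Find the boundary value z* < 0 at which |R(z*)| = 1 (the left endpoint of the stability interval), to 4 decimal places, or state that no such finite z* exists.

left endpoint -2.3333.

Set f=λy, z=hλ:
  k1=λy_n ⇒ h·k1=z·y_n;  k2=λ(1+1/2z)y_n ⇒ h·k2=z(1+1/2z)y_n
  y_{n+1}/y_n = 1 + 1/7z + 6/7z(1+1/2z) = 1 + z + 3/7z²
  ⇒ R(z) = 1 + z + 3/7z².

Find x<0 with |R(x)|<1.
x=-1.09: |R|=0.4192
R=1: x+3/7x²=0 ⇒ x=−7/3=-2.3333; min R=1−1/(4·3/7)=0.4167>−1
Confirm numerically:
  x=-2.286: |R|=0.95363 <1
  x=-1.683: |R|=0.53092 <1
  x=-1.583: |R|=0.49095 <1
  x=-1.193: |R|=0.41696 <1
  x=-2.868: |R|=1.65718 >1
  x=-2.624: |R|=1.32688 >1
  x=-2.364: |R|=1.03107 >1
Stable set (-2.3333, 0).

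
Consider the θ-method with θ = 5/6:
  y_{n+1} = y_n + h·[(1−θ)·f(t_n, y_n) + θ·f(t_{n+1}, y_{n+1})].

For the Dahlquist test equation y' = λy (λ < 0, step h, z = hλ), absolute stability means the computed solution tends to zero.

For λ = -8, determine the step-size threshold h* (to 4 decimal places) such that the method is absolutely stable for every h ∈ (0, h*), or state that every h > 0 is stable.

interval (−∞, 0). Any h>0 works for λ=-8.

Set f=λy, z=hλ:
  y_{n+1} = y_n + z·[1/6·y_n + 5/6·y_{n+1}] ⇒ (1 − 5/6z)y_{n+1} = (1 + 1/6z)y_n
  ⇒ R(z) = (1 + 1/6z)/(1 − 5/6z).

Need |R(x)|<1, x<0.
x=-0.82: |R|=0.5129
x=-2: |R|=0.2500
x=-10: |R|=0.0714
x=-100: |R|=0.1858
θ=5/6≥1/2 ⇒ |1+1/6x|<|1−5/6x| ∀x<0 ⇒ unbounded interval.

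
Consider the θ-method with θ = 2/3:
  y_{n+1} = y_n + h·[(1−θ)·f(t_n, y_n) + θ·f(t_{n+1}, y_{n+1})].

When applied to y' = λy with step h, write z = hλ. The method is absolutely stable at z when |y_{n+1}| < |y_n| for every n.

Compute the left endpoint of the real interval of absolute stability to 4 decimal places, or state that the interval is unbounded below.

With y'=λy (z=hλ):
  y_{n+1} = y_n + z·[1/3·y_n + 2/3·y_{n+1}] ⇒ (1 − 2/3z)y_{n+1} = (1 + 1/3z)y_n
  Hence R(z) = (1 + 1/3z)/(1 − 2/3z).

Find x<0 with |R(x)|<1.
x=-1.17: |R|=0.3427
x=-2: |R|=0.1429
x=-10: |R|=0.3043
x=-100: |R|=0.4778
θ=2/3≥1/2 ⇒ |1+1/3x|<|1−2/3x| ∀x<0 ⇒ unbounded interval.

(−∞, 0) — no finite endpoint.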